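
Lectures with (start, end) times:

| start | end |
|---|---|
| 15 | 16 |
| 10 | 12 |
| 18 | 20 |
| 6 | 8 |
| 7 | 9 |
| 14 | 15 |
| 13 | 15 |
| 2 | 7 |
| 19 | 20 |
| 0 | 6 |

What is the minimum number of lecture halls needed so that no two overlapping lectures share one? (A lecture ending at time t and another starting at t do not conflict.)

2

Events (time:±→running): 0:+→1 2:+→2 … peak 2.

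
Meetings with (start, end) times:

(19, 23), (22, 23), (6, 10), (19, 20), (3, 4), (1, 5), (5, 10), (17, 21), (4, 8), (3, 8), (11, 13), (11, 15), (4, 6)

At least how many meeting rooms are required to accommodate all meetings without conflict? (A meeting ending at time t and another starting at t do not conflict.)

Events (time:±→running): 1:+→1 3:+→2 3:+→3 4:-→2 4:+→3 4:+→4 … peak 4.

4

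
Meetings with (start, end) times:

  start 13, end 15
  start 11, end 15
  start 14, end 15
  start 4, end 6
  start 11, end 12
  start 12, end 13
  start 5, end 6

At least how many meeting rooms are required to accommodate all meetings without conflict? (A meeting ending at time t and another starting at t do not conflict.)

starts: [4, 5, 11, 11, 12, 13, 14]
ends:   [6, 6, 12, 13, 15, 15, 15]
s4→1 s5→2 e6→1 e6→0 s11→1 s11→2 e12→1 s12→2 e13→1 s13→2 s14→3  — peak 3.

3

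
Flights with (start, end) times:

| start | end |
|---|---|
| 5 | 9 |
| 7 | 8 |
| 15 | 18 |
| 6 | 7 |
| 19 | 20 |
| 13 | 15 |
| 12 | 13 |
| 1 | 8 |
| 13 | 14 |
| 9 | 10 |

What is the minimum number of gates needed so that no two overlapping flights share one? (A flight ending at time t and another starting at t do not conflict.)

3

Count concurrent intervals with a sweep; the peak is the room count.
starts: [1, 5, 6, 7, 9, 12, 13, 13, 15, 19]
ends:   [7, 8, 8, 9, 10, 13, 14, 15, 18, 20]
s1→1 s5→2 s6→3  — peak 3.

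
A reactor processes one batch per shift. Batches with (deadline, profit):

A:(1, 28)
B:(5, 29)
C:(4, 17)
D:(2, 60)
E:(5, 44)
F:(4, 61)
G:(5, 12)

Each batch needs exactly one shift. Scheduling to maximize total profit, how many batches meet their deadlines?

Sort by profit descending; place each in the latest free slot ≤ its deadline.
By profit: F(d4,61), D(d2,60), E(d5,44), B(d5,29), A(d1,28), C(d4,17), G(d5,12)
F→slot 4; D→slot 2; E→slot 5; B→slot 3; A→slot 1; C skipped; G skipped.
5 of 7 scheduled.

5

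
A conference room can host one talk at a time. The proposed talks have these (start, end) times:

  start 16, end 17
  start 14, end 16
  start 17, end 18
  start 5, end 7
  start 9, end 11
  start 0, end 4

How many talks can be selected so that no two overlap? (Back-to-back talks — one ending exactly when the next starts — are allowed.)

6

Greedy by earliest finish: after sorting by end time, pick each interval compatible with the last pick.
By end time: (0,4), (5,7), (9,11), (14,16), (16,17), (17,18).
Pick (0,4); next start ≥ 4 → (5,7); next start ≥ 7 → (9,11); next start ≥ 11 → (14,16); next start ≥ 16 → (16,17); next start ≥ 17 → (17,18).
Selected 6 talks.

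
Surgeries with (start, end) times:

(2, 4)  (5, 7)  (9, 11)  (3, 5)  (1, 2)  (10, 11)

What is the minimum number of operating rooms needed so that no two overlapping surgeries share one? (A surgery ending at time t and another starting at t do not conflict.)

2

Count concurrent intervals with a sweep; the peak is the room count.
Events (time:±→running): 1:+→1 2:-→0 2:+→1 3:+→2 … peak 2.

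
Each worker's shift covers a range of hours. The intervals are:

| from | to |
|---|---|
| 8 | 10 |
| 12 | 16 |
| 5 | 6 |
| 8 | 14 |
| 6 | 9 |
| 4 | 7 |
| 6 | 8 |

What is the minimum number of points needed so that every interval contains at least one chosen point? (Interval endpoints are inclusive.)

Process intervals by earliest right end; each time one isn't hit yet, stab at its right endpoint.
By right end: [5,6]  [4,7]  [6,8]  [6,9]  [8,10]  [8,14]  [12,16]
[5,6] uncovered → point at 6; [8,10] uncovered → point at 10; [12,16] uncovered → point at 16.
Points: 6, 10, 16 (3 total).

3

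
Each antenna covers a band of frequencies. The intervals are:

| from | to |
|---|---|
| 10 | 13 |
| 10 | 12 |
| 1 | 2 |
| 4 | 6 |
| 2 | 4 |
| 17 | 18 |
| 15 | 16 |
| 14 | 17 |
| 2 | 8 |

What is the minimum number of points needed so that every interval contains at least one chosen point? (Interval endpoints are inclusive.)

By right end: [1,2]  [2,4]  [4,6]  [2,8]  [10,12]  [10,13]  [15,16]  [14,17]  [17,18]
[1,2] uncovered → point at 2; [4,6] uncovered → point at 6; [10,12] uncovered → point at 12; [15,16] uncovered → point at 16; [17,18] uncovered → point at 18.
Points: 2, 6, 12, 16, 18 (5 total).

5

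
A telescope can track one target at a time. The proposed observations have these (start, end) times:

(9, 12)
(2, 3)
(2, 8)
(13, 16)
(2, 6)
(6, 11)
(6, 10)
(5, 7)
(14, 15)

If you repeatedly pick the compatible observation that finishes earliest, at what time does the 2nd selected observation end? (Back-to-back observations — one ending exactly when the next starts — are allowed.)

7

Greedy by earliest finish: after sorting by end time, pick each interval compatible with the last pick.
By end time: (2,3), (2,6), (5,7), (2,8), (6,10), (6,11), (9,12), (14,15), (13,16).
Pick (2,3); next start ≥ 3 → (5,7); next start ≥ 7 → (9,12); next start ≥ 12 → (14,15).
Selected: (2,3) (5,7) (9,12) (14,15)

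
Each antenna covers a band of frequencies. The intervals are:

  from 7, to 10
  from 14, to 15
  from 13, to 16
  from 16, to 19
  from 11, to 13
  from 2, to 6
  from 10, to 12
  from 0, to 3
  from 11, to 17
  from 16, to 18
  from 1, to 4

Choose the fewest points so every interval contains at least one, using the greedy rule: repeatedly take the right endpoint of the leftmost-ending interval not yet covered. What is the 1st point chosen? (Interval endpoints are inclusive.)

Sorted: [0,3] [1,4] [2,6] [7,10] [10,12] [11,13] [14,15] [13,16] [11,17] [16,18] [16,19]
{[0,3],[1,4],[2,6]} hit by 3; {[7,10],[10,12]} hit by 10; {[11,13]} hit by 13; {[14,15],[13,16],[11,17]} hit by 15; {[16,18],[16,19]} hit by 18.
Points: 3, 10, 13, 15, 18 (5 total).

3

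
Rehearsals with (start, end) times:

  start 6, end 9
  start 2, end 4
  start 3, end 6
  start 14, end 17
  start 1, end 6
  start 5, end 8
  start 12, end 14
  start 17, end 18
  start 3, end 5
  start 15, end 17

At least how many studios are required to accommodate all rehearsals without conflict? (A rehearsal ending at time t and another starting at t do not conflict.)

4

Count concurrent intervals with a sweep; the peak is the room count.
Events (time:±→running): 1:+→1 2:+→2 3:+→3 3:+→4 … peak 4.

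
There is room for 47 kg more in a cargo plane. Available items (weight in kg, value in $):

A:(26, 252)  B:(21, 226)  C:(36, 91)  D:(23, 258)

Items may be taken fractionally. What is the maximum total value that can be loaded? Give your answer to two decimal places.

513.08

Ratios (sorted): D 11.22, B 10.76, A 9.69, C 2.53
take D (23 @ 258); take B (21 @ 226); take 3/26 of A → 29.08. Capacity used 47/47.
Total value = 513.08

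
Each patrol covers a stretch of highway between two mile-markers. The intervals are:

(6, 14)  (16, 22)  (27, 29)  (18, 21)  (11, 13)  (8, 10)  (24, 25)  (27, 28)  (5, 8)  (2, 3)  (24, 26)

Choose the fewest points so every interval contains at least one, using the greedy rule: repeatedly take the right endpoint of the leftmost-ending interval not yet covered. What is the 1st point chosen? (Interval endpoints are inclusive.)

3

Process intervals by earliest right end; each time one isn't hit yet, stab at its right endpoint.
By right end: [2,3]  [5,8]  [8,10]  [11,13]  [6,14]  [18,21]  [16,22]  [24,25]  [24,26]  [27,28]  [27,29]
[2,3] uncovered → point at 3; [5,8] uncovered → point at 8; [11,13] uncovered → point at 13; [18,21] uncovered → point at 21; [24,25] uncovered → point at 25; [27,28] uncovered → point at 28.
Points: 3, 8, 13, 21, 25, 28 (6 total).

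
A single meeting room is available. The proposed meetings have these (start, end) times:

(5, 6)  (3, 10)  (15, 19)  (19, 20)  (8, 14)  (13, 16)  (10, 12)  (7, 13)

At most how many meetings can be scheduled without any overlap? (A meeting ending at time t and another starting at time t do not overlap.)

Order by finish time; keep every interval that doesn't clash with the previous kept one.
By end time: (5,6), (3,10), (10,12), (7,13), (8,14), (13,16), (15,19), (19,20).
Pick (5,6); next start ≥ 6 → (10,12); next start ≥ 12 → (13,16); next start ≥ 16 → (19,20).
Selected 4 meetings.

4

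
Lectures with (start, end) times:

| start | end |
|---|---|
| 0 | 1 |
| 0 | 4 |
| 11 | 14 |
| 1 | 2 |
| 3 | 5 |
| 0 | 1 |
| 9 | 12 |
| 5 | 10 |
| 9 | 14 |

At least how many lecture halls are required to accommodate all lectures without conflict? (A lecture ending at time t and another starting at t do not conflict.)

3

The answer is the maximum number of intervals overlapping at any instant.
starts: [0, 0, 0, 1, 3, 5, 9, 9, 11]
ends:   [1, 1, 2, 4, 5, 10, 12, 14, 14]
s0→1 s0→2 s0→3  — peak 3.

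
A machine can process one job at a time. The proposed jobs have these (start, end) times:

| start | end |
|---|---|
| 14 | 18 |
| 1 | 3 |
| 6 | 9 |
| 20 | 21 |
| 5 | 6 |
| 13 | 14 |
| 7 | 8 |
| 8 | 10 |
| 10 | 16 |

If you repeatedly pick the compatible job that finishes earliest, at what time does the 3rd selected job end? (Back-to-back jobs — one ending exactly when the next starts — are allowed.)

By end time: (1,3), (5,6), (7,8), (6,9), (8,10), (13,14), (10,16), (14,18), (20,21).
Pick (1,3); next start ≥ 3 → (5,6); next start ≥ 6 → (7,8); next start ≥ 8 → (8,10); next start ≥ 10 → (13,14); next start ≥ 14 → (14,18); next start ≥ 18 → (20,21).
Selected: (1,3) (5,6) (7,8) (8,10) (13,14) (14,18) (20,21)

8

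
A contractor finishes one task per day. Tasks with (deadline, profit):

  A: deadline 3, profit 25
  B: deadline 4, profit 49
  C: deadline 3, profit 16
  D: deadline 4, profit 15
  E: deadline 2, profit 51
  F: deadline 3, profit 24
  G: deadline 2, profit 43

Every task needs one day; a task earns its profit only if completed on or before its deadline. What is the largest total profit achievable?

168

By profit: E(d2,51), B(d4,49), G(d2,43), A(d3,25), F(d3,24), C(d3,16), D(d4,15)
E→slot 2; B→slot 4; G→slot 1; A→slot 3; F skipped; C skipped; D skipped.
Profit = 43 + 51 + 25 + 49 = 168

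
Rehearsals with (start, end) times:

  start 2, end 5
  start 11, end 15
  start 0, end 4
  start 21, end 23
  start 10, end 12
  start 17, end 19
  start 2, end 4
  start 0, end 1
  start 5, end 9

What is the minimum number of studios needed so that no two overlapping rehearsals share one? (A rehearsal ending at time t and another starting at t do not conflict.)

The answer is the maximum number of intervals overlapping at any instant.
starts: [0, 0, 2, 2, 5, 10, 11, 17, 21]
ends:   [1, 4, 4, 5, 9, 12, 15, 19, 23]
s0→1 s0→2 e1→1 s2→2 s2→3  — peak 3.

3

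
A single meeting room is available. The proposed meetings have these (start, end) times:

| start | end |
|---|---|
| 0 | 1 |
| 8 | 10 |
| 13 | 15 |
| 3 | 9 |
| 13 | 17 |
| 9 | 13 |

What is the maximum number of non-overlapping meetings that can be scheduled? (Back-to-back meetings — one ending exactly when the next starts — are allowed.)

4

Sorted by end: (0,1)  (3,9)  (8,10)  (9,13)  (13,15)  (13,17)
take (0,1); take (3,9); take (9,13); take (13,15).
Selected 4 meetings.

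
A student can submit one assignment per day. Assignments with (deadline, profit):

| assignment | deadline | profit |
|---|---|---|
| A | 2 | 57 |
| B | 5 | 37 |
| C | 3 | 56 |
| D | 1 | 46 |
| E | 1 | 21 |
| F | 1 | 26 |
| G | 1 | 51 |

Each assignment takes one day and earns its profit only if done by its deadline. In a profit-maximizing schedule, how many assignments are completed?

Take jobs in profit order; each goes to the latest open slot no later than its deadline.
Profit order: A=57 C=56 G=51 D=46 B=37 F=26 E=21
Assign: A→slot 2, C→slot 3, G→slot 1, D skipped, B→slot 5, F skipped, E skipped.
Slots: [1:G] [2:A] [3:C] [5:B]
4 of 7 scheduled.

4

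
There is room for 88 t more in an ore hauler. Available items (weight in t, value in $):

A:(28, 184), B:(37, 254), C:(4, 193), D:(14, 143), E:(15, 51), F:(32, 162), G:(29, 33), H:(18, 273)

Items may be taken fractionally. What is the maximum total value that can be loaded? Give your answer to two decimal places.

Greedy by value/weight ratio, highest first.
Order: C (193/4=48.25) > H (273/18=15.17) > D (143/14=10.21) > B (254/37=6.86) > A (184/28=6.57) > F (162/32=5.06) > E (51/15=3.40) > G (33/29=1.14)
Fill: take C (4 @ 193) → take H (18 @ 273) → take D (14 @ 143) → take B (37 @ 254) → take 15/28 of A → 98.57; 88/88 used.
Total value = 961.57

961.57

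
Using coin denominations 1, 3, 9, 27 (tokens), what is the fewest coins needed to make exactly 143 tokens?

143 − 5×27→8 − 2×3→2 − 2×1→0
Total coins = 5 + 2 + 2 = 9

9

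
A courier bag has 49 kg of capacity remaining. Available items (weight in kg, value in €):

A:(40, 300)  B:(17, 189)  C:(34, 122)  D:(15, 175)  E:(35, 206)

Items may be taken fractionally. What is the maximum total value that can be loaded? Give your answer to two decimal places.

Greedy by value/weight ratio, highest first.
Order: D (175/15=11.67) > B (189/17=11.12) > A (300/40=7.50) > E (206/35=5.89) > C (122/34=3.59)
Fill: take D (15 @ 175) → take B (17 @ 189) → take 17/40 of A → 127.50; 49/49 used.
Total value = 491.50

491.50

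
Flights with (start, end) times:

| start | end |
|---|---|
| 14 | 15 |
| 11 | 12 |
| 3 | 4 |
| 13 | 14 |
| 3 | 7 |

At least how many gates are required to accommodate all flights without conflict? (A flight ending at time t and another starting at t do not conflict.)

The answer is the maximum number of intervals overlapping at any instant.
starts: [3, 3, 11, 13, 14]
ends:   [4, 7, 12, 14, 15]
s3→1 s3→2  — peak 2.

2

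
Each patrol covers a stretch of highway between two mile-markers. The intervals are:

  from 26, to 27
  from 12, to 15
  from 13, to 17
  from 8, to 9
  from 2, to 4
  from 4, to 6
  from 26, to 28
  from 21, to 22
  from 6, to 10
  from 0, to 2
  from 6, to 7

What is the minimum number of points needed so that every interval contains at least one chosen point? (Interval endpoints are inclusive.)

Process intervals by earliest right end; each time one isn't hit yet, stab at its right endpoint.
Sorted: [0,2] [2,4] [4,6] [6,7] [8,9] [6,10] [12,15] [13,17] [21,22] [26,27] [26,28]
{[0,2],[2,4]} hit by 2; {[4,6],[6,7]} hit by 6; {[8,9],[6,10]} hit by 9; {[12,15],[13,17]} hit by 15; {[21,22]} hit by 22; {[26,27],[26,28]} hit by 27.
Points: 2, 6, 9, 15, 22, 27 (6 total).

6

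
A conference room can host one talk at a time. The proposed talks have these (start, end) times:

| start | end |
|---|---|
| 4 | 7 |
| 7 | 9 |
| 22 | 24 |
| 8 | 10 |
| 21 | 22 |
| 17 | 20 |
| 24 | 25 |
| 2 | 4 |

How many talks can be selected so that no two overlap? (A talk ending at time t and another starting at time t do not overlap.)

By end time: (2,4), (4,7), (7,9), (8,10), (17,20), (21,22), (22,24), (24,25).
Pick (2,4); next start ≥ 4 → (4,7); next start ≥ 7 → (7,9); next start ≥ 9 → (17,20); next start ≥ 20 → (21,22); next start ≥ 22 → (22,24); next start ≥ 24 → (24,25).
Selected 7 talks.

7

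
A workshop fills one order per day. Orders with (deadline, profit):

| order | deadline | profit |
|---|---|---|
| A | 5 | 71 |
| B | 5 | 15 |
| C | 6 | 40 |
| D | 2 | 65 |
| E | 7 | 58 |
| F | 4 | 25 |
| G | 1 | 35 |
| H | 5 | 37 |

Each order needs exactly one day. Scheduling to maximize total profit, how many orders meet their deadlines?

7

By profit: A(d5,71), D(d2,65), E(d7,58), C(d6,40), H(d5,37), G(d1,35), F(d4,25), B(d5,15)
A→slot 5; D→slot 2; E→slot 7; C→slot 6; H→slot 4; G→slot 1; F→slot 3; B skipped.
7 of 8 scheduled.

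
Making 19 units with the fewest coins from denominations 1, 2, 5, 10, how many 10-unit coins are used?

19 − 1×10→9 − 1×5→4 − 2×2→0
Count of 10: 1

1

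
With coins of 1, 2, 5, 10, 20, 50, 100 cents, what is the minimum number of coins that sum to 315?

5

315 = 3×100 + 1×10 + 1×5
Total coins = 3 + 1 + 1 = 5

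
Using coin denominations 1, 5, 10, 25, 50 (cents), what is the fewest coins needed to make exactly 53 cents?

4

53 = 1×50 + 3×1
Total coins = 1 + 3 = 4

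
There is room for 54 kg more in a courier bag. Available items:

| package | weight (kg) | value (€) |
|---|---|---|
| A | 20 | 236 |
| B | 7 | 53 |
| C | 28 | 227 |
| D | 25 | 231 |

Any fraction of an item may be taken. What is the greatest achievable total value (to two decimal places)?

Order: A (236/20=11.80) > D (231/25=9.24) > C (227/28=8.11) > B (53/7=7.57)
Fill: take A (20 @ 236) → take D (25 @ 231) → take 9/28 of C → 72.96; 54/54 used.
Total value = 539.96

539.96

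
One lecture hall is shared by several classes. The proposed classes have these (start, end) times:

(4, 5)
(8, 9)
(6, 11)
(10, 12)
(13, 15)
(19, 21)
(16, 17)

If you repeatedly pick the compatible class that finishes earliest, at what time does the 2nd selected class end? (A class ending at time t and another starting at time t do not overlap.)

By end time: (4,5), (8,9), (6,11), (10,12), (13,15), (16,17), (19,21).
Pick (4,5); next start ≥ 5 → (8,9); next start ≥ 9 → (10,12); next start ≥ 12 → (13,15); next start ≥ 15 → (16,17); next start ≥ 17 → (19,21).
Selected: (4,5) (8,9) (10,12) (13,15) (16,17) (19,21)

9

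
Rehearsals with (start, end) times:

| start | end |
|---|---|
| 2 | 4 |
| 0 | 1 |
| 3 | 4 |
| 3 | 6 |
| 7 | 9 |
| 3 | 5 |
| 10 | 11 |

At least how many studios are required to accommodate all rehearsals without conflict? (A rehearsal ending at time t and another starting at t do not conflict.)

Events (time:±→running): 0:+→1 1:-→0 2:+→1 3:+→2 3:+→3 3:+→4 … peak 4.

4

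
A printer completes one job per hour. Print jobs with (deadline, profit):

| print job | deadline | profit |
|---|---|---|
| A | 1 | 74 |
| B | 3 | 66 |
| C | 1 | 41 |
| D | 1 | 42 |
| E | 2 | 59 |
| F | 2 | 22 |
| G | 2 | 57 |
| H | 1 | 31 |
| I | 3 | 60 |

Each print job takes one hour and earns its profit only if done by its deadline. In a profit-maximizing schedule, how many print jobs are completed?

3

Take jobs in profit order; each goes to the latest open slot no later than its deadline.
Profit order: A=74 B=66 I=60 E=59 G=57 D=42 C=41 H=31 F=22
Assign: A→slot 1, B→slot 3, I→slot 2, E skipped, G skipped, D skipped, C skipped, H skipped, F skipped.
Slots: [1:A] [2:I] [3:B]
3 of 9 scheduled.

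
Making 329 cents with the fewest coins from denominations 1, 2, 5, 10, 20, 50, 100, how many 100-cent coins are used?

Greedy: take as many of the largest coin as possible, then repeat with the remainder.
329 = 3×100 + 1×20 + 1×5 + 2×2
Count of 100: 3

3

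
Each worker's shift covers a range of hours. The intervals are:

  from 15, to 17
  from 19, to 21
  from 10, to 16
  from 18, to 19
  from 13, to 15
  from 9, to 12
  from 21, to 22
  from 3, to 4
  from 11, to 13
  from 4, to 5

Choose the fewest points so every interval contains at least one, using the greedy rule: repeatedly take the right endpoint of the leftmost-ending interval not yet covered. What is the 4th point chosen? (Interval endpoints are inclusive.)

19

Sort by right endpoint; whenever an interval is uncovered, place a point at its right end.
Sorted: [3,4] [4,5] [9,12] [11,13] [13,15] [10,16] [15,17] [18,19] [19,21] [21,22]
{[3,4],[4,5]} hit by 4; {[9,12],[11,13]} hit by 12; {[13,15],[10,16],[15,17]} hit by 15; {[18,19],[19,21]} hit by 19; {[21,22]} hit by 22.
Points: 4, 12, 15, 19, 22 (5 total).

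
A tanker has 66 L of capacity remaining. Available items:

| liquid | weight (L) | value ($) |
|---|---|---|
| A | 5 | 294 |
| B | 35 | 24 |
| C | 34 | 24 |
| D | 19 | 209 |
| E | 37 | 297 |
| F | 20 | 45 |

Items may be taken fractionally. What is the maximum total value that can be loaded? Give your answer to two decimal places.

Greedy by value/weight ratio, highest first.
Order: A (294/5=58.80) > D (209/19=11.00) > E (297/37=8.03) > F (45/20=2.25) > C (24/34=0.71) > B (24/35=0.69)
Fill: take A (5 @ 294) → take D (19 @ 209) → take E (37 @ 297) → take 5/20 of F → 11.25; 66/66 used.
Total value = 811.25

811.25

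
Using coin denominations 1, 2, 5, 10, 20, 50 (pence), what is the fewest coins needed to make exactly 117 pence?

5

Use the largest denomination that fits, subtract, and repeat.
117 = 2×50 + 1×10 + 1×5 + 1×2
Total coins = 2 + 1 + 1 + 1 = 5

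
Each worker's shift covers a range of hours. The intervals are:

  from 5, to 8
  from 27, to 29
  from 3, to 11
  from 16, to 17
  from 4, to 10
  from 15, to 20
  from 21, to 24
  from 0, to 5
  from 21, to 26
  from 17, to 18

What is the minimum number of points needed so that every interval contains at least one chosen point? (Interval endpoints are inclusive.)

Process intervals by earliest right end; each time one isn't hit yet, stab at its right endpoint.
Sorted: [0,5] [5,8] [4,10] [3,11] [16,17] [17,18] [15,20] [21,24] [21,26] [27,29]
{[0,5],[5,8],[4,10],[3,11]} hit by 5; {[16,17],[17,18],[15,20]} hit by 17; {[21,24],[21,26]} hit by 24; {[27,29]} hit by 29.
Points: 5, 17, 24, 29 (4 total).

4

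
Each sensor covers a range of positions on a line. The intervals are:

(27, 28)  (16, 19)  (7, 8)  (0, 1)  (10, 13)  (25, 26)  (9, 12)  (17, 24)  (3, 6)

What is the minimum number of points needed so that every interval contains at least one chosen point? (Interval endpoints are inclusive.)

Sort by right endpoint; whenever an interval is uncovered, place a point at its right end.
Sorted: [0,1] [3,6] [7,8] [9,12] [10,13] [16,19] [17,24] [25,26] [27,28]
{[0,1]} hit by 1; {[3,6]} hit by 6; {[7,8]} hit by 8; {[9,12],[10,13]} hit by 12; {[16,19],[17,24]} hit by 19; {[25,26]} hit by 26; {[27,28]} hit by 28.
Points: 1, 6, 8, 12, 19, 26, 28 (7 total).

7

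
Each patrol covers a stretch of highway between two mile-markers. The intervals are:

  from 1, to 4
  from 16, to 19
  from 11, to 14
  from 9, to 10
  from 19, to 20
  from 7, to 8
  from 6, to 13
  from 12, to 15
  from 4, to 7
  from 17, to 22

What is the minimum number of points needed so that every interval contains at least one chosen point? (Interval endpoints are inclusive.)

5

Sort by right endpoint; whenever an interval is uncovered, place a point at its right end.
By right end: [1,4]  [4,7]  [7,8]  [9,10]  [6,13]  [11,14]  [12,15]  [16,19]  [19,20]  [17,22]
[1,4] uncovered → point at 4; [7,8] uncovered → point at 8; [9,10] uncovered → point at 10; [11,14] uncovered → point at 14; [16,19] uncovered → point at 19.
Points: 4, 8, 10, 14, 19 (5 total).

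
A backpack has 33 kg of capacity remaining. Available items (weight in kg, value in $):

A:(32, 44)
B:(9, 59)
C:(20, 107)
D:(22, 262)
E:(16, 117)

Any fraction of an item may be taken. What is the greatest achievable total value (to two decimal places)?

Sort by value per unit weight and fill in that order.
Order: D (262/22=11.91) > E (117/16=7.31) > B (59/9=6.56) > C (107/20=5.35) > A (44/32=1.38)
Fill: take D (22 @ 262) → take 11/16 of E → 80.44; 33/33 used.
Total value = 342.44

342.44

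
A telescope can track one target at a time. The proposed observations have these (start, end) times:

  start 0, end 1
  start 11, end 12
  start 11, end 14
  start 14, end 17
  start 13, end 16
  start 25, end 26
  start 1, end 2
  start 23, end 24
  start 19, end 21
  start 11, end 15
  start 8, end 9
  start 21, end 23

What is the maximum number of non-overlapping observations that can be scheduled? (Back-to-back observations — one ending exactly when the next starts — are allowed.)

Greedy by earliest finish: after sorting by end time, pick each interval compatible with the last pick.
By end time: (0,1), (1,2), (8,9), (11,12), (11,14), (11,15), (13,16), (14,17), (19,21), (21,23), (23,24), (25,26).
Pick (0,1); next start ≥ 1 → (1,2); next start ≥ 2 → (8,9); next start ≥ 9 → (11,12); next start ≥ 12 → (13,16); next start ≥ 16 → (19,21); next start ≥ 21 → (21,23); next start ≥ 23 → (23,24); next start ≥ 24 → (25,26).
Selected 9 observations.

9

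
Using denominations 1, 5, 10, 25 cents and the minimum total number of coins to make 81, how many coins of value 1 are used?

81 = 3×25 + 1×5 + 1×1
Count of 1: 1

1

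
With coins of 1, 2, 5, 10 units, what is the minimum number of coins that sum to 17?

3

Use the largest denomination that fits, subtract, and repeat.
17 = 1×10 + 1×5 + 1×2
Total coins = 1 + 1 + 1 = 3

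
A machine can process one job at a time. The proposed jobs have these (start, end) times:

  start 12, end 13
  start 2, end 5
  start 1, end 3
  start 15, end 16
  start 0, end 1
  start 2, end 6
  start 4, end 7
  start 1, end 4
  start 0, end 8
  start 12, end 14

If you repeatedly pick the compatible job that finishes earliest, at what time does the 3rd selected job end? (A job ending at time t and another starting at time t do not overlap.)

Sort by end time and greedily take each interval whose start is ≥ the last chosen end.
By end time: (0,1), (1,3), (1,4), (2,5), (2,6), (4,7), (0,8), (12,13), (12,14), (15,16).
Pick (0,1); next start ≥ 1 → (1,3); next start ≥ 3 → (4,7); next start ≥ 7 → (12,13); next start ≥ 13 → (15,16).
Selected: (0,1) (1,3) (4,7) (12,13) (15,16)

7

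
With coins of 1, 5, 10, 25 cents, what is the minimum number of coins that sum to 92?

Use the largest denomination that fits, subtract, and repeat.
92 = 3×25 + 1×10 + 1×5 + 2×1
Total coins = 3 + 1 + 1 + 2 = 7

7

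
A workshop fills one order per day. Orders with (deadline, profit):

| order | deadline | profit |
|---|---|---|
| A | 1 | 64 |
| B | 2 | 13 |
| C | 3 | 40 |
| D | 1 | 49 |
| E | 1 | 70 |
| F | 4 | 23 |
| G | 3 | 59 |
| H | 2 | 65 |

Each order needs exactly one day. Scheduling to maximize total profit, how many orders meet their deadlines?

4

Profit order: E=70 H=65 A=64 G=59 D=49 C=40 F=23 B=13
Assign: E→slot 1, H→slot 2, A skipped, G→slot 3, D skipped, C skipped, F→slot 4, B skipped.
Slots: [1:E] [2:H] [3:G] [4:F]
4 of 8 scheduled.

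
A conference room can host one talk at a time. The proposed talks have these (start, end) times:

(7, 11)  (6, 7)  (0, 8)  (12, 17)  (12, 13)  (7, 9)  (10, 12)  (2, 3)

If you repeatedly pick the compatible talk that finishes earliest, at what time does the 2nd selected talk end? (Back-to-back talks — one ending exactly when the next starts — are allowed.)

Sort by end time and greedily take each interval whose start is ≥ the last chosen end.
Sorted by end: (2,3)  (6,7)  (0,8)  (7,9)  (7,11)  (10,12)  (12,13)  (12,17)
take (2,3); take (6,7); take (7,9); take (10,12); take (12,13); skip (12,17).
Selected: (2,3) (6,7) (7,9) (10,12) (12,13)

7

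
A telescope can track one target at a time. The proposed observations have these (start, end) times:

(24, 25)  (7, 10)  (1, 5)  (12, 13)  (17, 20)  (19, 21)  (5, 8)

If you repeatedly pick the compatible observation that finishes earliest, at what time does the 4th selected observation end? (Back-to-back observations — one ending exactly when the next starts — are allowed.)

20

Sort by end time and greedily take each interval whose start is ≥ the last chosen end.
By end time: (1,5), (5,8), (7,10), (12,13), (17,20), (19,21), (24,25).
Pick (1,5); next start ≥ 5 → (5,8); next start ≥ 8 → (12,13); next start ≥ 13 → (17,20); next start ≥ 20 → (24,25).
Selected: (1,5) (5,8) (12,13) (17,20) (24,25)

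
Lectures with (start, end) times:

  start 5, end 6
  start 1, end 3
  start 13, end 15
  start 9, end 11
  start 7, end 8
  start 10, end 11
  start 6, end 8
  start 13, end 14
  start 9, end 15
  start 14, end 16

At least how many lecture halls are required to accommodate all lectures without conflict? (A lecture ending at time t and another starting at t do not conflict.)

Count concurrent intervals with a sweep; the peak is the room count.
Events (time:±→running): 1:+→1 3:-→0 5:+→1 6:-→0 6:+→1 7:+→2 8:-→1 8:-→0 9:+→1 9:+→2 10:+→3 … peak 3.

3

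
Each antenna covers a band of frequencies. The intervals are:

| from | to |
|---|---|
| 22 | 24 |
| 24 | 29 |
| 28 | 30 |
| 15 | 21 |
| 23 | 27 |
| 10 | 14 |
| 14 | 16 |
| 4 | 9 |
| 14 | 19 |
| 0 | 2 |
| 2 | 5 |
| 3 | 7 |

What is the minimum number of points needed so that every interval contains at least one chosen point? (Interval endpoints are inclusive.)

Sort by right endpoint; whenever an interval is uncovered, place a point at its right end.
By right end: [0,2]  [2,5]  [3,7]  [4,9]  [10,14]  [14,16]  [14,19]  [15,21]  [22,24]  [23,27]  [24,29]  [28,30]
[0,2] uncovered → point at 2; [3,7] uncovered → point at 7; [10,14] uncovered → point at 14; [15,21] uncovered → point at 21; [22,24] uncovered → point at 24; [28,30] uncovered → point at 30.
Points: 2, 7, 14, 21, 24, 30 (6 total).

6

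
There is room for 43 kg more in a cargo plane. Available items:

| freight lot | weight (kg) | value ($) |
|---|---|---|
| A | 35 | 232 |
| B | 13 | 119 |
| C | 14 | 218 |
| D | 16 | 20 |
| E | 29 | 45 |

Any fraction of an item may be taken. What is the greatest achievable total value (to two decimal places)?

Order: C (218/14=15.57) > B (119/13=9.15) > A (232/35=6.63) > E (45/29=1.55) > D (20/16=1.25)
Fill: take C (14 @ 218) → take B (13 @ 119) → take 16/35 of A → 106.06; 43/43 used.
Total value = 443.06

443.06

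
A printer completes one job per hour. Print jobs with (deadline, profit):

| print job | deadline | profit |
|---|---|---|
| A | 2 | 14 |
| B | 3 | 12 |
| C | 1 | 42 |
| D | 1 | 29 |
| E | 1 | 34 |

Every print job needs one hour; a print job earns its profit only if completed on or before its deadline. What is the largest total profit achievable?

68

Profit order: C=42 E=34 D=29 A=14 B=12
Assign: C→slot 1, E skipped, D skipped, A→slot 2, B→slot 3.
Slots: [1:C] [2:A] [3:B]
Profit = 42 + 14 + 12 = 68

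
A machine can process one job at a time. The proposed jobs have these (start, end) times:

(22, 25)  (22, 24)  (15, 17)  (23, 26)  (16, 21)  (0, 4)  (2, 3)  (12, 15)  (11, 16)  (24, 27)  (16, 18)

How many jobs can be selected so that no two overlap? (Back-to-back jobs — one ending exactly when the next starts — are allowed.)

Greedy by earliest finish: after sorting by end time, pick each interval compatible with the last pick.
By end time: (2,3), (0,4), (12,15), (11,16), (15,17), (16,18), (16,21), (22,24), (22,25), (23,26), (24,27).
Pick (2,3); next start ≥ 3 → (12,15); next start ≥ 15 → (15,17); next start ≥ 17 → (22,24); next start ≥ 24 → (24,27).
Selected 5 jobs.

5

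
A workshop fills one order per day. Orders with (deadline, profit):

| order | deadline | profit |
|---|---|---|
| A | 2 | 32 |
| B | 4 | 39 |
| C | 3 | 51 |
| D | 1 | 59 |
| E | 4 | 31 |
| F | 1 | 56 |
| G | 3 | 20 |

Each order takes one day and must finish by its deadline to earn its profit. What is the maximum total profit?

181

Profit order: D=59 F=56 C=51 B=39 A=32 E=31 G=20
Assign: D→slot 1, F skipped, C→slot 3, B→slot 4, A→slot 2, E skipped, G skipped.
Slots: [1:D] [2:A] [3:C] [4:B]
Profit = 59 + 32 + 51 + 39 = 181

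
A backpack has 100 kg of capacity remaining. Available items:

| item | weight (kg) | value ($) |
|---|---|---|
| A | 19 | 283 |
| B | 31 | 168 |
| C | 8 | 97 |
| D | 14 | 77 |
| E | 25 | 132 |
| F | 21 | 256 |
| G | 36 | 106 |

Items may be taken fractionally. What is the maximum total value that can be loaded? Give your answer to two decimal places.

917.96

Sort by value per unit weight and fill in that order.
Ratios (sorted): A 14.89, F 12.19, C 12.12, D 5.50, B 5.42, E 5.28, G 2.94
take A (19 @ 283); take F (21 @ 256); take C (8 @ 97); take D (14 @ 77); take B (31 @ 168); take 7/25 of E → 36.96. Capacity used 100/100.
Total value = 917.96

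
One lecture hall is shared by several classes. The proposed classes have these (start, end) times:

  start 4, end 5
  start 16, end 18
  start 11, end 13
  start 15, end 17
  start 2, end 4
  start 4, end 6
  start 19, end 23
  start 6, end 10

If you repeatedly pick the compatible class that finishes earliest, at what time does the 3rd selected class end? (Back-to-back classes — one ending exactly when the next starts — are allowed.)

Sort by end time and greedily take each interval whose start is ≥ the last chosen end.
By end time: (2,4), (4,5), (4,6), (6,10), (11,13), (15,17), (16,18), (19,23).
Pick (2,4); next start ≥ 4 → (4,5); next start ≥ 5 → (6,10); next start ≥ 10 → (11,13); next start ≥ 13 → (15,17); next start ≥ 17 → (19,23).
Selected: (2,4) (4,5) (6,10) (11,13) (15,17) (19,23)

10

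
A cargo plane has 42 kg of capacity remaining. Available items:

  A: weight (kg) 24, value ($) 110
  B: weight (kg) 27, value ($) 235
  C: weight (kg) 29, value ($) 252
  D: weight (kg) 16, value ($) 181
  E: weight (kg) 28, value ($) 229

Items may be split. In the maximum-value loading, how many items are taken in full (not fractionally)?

1

Sort by value per unit weight and fill in that order.
Ratios (sorted): D 11.31, B 8.70, C 8.69, E 8.18, A 4.58
take D (16 @ 181); take 26/27 of B → 226.30. Capacity used 42/42.
1 item(s) taken whole; one partial (take 26/27 of B).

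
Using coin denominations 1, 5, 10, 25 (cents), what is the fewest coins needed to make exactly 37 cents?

Use the largest denomination that fits, subtract, and repeat.
37 − 1×25→12 − 1×10→2 − 2×1→0
Total coins = 1 + 1 + 2 = 4

4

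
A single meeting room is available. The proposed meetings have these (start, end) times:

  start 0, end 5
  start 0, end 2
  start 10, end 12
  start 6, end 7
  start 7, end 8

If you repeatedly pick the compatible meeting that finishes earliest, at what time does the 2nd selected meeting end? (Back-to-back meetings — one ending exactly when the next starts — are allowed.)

7

Sorted by end: (0,2)  (0,5)  (6,7)  (7,8)  (10,12)
take (0,2); take (6,7); take (7,8); take (10,12).
Selected: (0,2) (6,7) (7,8) (10,12)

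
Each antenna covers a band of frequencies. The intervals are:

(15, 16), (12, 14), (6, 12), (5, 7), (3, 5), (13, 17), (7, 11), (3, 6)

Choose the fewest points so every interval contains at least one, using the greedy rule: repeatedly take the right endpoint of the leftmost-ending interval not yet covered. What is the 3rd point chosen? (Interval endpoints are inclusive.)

Sorted: [3,5] [3,6] [5,7] [7,11] [6,12] [12,14] [15,16] [13,17]
{[3,5],[3,6],[5,7]} hit by 5; {[7,11],[6,12]} hit by 11; {[12,14]} hit by 14; {[15,16],[13,17]} hit by 16.
Points: 5, 11, 14, 16 (4 total).

14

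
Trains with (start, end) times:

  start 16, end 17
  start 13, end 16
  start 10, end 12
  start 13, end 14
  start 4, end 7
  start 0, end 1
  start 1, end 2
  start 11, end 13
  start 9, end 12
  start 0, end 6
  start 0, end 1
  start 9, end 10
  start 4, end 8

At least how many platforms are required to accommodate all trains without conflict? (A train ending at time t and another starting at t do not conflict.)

starts: [0, 0, 0, 1, 4, 4, 9, 9, 10, 11, 13, 13, 16]
ends:   [1, 1, 2, 6, 7, 8, 10, 12, 12, 13, 14, 16, 17]
s0→1 s0→2 s0→3  — peak 3.

3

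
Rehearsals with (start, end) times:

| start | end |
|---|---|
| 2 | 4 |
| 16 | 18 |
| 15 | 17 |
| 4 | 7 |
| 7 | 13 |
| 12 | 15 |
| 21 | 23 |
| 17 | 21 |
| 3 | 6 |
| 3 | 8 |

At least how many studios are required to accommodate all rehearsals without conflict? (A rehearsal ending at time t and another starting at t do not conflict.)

Events (time:±→running): 2:+→1 3:+→2 3:+→3 … peak 3.

3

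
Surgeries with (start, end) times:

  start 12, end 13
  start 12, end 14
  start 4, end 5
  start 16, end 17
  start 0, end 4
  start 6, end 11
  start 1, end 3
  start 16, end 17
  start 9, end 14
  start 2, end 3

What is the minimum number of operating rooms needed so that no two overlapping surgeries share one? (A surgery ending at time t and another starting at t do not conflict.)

Events (time:±→running): 0:+→1 1:+→2 2:+→3 … peak 3.

3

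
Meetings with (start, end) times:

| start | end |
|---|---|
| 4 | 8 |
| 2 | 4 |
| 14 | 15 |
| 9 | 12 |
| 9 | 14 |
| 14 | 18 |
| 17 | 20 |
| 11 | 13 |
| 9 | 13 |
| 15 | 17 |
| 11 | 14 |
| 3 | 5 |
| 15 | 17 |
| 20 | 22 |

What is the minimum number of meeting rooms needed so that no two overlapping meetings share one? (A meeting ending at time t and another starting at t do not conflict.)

5

Count concurrent intervals with a sweep; the peak is the room count.
Events (time:±→running): 2:+→1 3:+→2 4:-→1 4:+→2 5:-→1 8:-→0 9:+→1 9:+→2 9:+→3 11:+→4 11:+→5 … peak 5.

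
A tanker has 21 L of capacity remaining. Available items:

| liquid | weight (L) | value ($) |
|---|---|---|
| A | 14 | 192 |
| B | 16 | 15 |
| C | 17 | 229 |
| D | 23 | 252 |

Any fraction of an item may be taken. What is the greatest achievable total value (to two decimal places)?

286.29

Ratios (sorted): A 13.71, C 13.47, D 10.96, B 0.94
take A (14 @ 192); take 7/17 of C → 94.29. Capacity used 21/21.
Total value = 286.29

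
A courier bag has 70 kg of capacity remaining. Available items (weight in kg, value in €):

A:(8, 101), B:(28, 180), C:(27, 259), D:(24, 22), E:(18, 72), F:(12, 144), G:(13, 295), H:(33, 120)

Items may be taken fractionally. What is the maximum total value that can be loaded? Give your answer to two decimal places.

Order: G (295/13=22.69) > A (101/8=12.62) > F (144/12=12.00) > C (259/27=9.59) > B (180/28=6.43) > E (72/18=4.00) > H (120/33=3.64) > D (22/24=0.92)
Fill: take G (13 @ 295) → take A (8 @ 101) → take F (12 @ 144) → take C (27 @ 259) → take 10/28 of B → 64.29; 70/70 used.
Total value = 863.29

863.29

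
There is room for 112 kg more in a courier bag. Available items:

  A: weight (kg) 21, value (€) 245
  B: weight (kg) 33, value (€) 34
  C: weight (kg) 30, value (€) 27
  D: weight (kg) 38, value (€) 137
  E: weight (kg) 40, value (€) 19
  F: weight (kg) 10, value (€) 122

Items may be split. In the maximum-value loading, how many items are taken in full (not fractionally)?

4

Greedy by value/weight ratio, highest first.
Order: F (122/10=12.20) > A (245/21=11.67) > D (137/38=3.61) > B (34/33=1.03) > C (27/30=0.90) > E (19/40=0.47)
Fill: take F (10 @ 122) → take A (21 @ 245) → take D (38 @ 137) → take B (33 @ 34) → take 10/30 of C → 9.00; 112/112 used.
4 item(s) taken whole; one partial (take 10/30 of C).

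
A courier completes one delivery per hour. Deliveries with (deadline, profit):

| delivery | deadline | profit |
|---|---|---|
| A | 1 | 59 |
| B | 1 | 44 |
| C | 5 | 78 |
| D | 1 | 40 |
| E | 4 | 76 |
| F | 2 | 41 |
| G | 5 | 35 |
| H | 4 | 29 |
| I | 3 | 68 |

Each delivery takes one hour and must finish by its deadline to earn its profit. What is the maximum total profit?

Profit order: C=78 E=76 I=68 A=59 B=44 F=41 D=40 G=35 H=29
Assign: C→slot 5, E→slot 4, I→slot 3, A→slot 1, B skipped, F→slot 2, D skipped, G skipped, H skipped.
Slots: [1:A] [2:F] [3:I] [4:E] [5:C]
Profit = 59 + 41 + 68 + 76 + 78 = 322

322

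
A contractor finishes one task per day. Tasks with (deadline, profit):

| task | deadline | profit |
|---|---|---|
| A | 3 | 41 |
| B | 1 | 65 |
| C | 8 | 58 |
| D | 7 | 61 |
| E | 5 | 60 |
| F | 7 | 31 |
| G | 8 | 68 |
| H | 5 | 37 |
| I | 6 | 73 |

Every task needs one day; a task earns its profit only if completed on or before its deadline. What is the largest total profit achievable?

463

Sort by profit descending; place each in the latest free slot ≤ its deadline.
By profit: I(d6,73), G(d8,68), B(d1,65), D(d7,61), E(d5,60), C(d8,58), A(d3,41), H(d5,37), F(d7,31)
I→slot 6; G→slot 8; B→slot 1; D→slot 7; E→slot 5; C→slot 4; A→slot 3; H→slot 2; F skipped.
Profit = 65 + 37 + 41 + 58 + 60 + 73 + 61 + 68 = 463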